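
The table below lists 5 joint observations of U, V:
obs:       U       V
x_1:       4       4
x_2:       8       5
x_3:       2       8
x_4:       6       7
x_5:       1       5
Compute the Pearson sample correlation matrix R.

Step 1 — column means:
  mean(U) = (4 + 8 + 2 + 6 + 1) / 5 = 21/5 = 4.2
  mean(V) = (4 + 5 + 8 + 7 + 5) / 5 = 29/5 = 5.8

Step 2 — sample variances and covariances s[i,j] = (1/(n-1)) · Σ_k (x_{k,i} - mean_i) · (x_{k,j} - mean_j), with n-1 = 4:
  s[U,U] = ((-0.2)·(-0.2) + (3.8)·(3.8) + (-2.2)·(-2.2) + (1.8)·(1.8) + (-3.2)·(-3.2)) / 4 = 32.8/4 = 8.2
  s[U,V] = ((-0.2)·(-1.8) + (3.8)·(-0.8) + (-2.2)·(2.2) + (1.8)·(1.2) + (-3.2)·(-0.8)) / 4 = -2.8/4 = -0.7
  s[V,V] = ((-1.8)·(-1.8) + (-0.8)·(-0.8) + (2.2)·(2.2) + (1.2)·(1.2) + (-0.8)·(-0.8)) / 4 = 10.8/4 = 2.7
  Sample standard deviations s_i = √(s[i,i]):
  s(U) = √(8.2) = 2.8636
  s(V) = √(2.7) = 1.6432

Step 3 — r_{ij} = s_{ij} / (s_i · s_j):
  r[U,U] = 1 (diagonal).
  r[U,V] = -0.7 / (2.8636 · 1.6432) = -0.7 / 4.7053 = -0.1488
  r[V,V] = 1 (diagonal).

R is symmetric with unit diagonal. Assembling:

R = [[1, -0.1488],
 [-0.1488, 1]]


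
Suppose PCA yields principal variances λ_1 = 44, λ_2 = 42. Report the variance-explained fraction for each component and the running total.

Step 1 — total variance = trace(Sigma) = Σ λ_i = 44 + 42 = 86.

Step 2 — fraction explained by component i = λ_i / Σ λ:
  PC1: 44/86 = 0.5116
  PC2: 42/86 = 0.4884

Step 3 — cumulative fraction after k components = (λ_1 + ... + λ_k) / Σ λ:
  k = 1: 44/86 = 0.5116
  k = 2: (44 + 42)/86 = 86/86 = 1

Summary (fraction, with percent):

explained: PC1 0.5116 (51.16%), PC2 0.4884 (48.84%);  cumulative: 0.5116, 1


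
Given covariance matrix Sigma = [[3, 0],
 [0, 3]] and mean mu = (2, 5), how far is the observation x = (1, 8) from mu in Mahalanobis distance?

Step 1 — centre the observation: (x - mu) = (-1, 3).

Step 2 — invert Sigma. det(Sigma) = 3·3 - (0)² = 9.
  Sigma^{-1} = (1/det) · [[d, -b], [-b, a]] = [[0.3333, 0],
 [0, 0.3333]].

Step 3 — form the quadratic (x - mu)^T · Sigma^{-1} · (x - mu):
  Sigma^{-1} · (x - mu) = (-0.3333, 1).
  (x - mu)^T · [Sigma^{-1} · (x - mu)] = (-1)·(-0.3333) + (3)·(1) = 3.3333.

Step 4 — take square root: d = √(3.3333) ≈ 1.8257.

d(x, mu) = √(3.3333) ≈ 1.8257


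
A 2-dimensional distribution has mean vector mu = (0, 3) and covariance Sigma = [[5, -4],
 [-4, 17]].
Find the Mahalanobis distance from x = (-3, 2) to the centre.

Step 1 — centre the observation: (x - mu) = (-3, -1).

Step 2 — invert Sigma. det(Sigma) = 5·17 - (-4)² = 69.
  Sigma^{-1} = (1/det) · [[d, -b], [-b, a]] = [[0.2464, 0.058],
 [0.058, 0.0725]].

Step 3 — form the quadratic (x - mu)^T · Sigma^{-1} · (x - mu):
  Sigma^{-1} · (x - mu) = (-0.7971, -0.2464).
  (x - mu)^T · [Sigma^{-1} · (x - mu)] = (-3)·(-0.7971) + (-1)·(-0.2464) = 2.6377.

Step 4 — take square root: d = √(2.6377) ≈ 1.6241.

d(x, mu) = √(2.6377) ≈ 1.6241


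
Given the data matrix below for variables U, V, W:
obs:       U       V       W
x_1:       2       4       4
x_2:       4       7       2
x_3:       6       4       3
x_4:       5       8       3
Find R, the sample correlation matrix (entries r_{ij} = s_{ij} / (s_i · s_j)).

Step 1 — column means:
  mean(U) = (2 + 4 + 6 + 5) / 4 = 17/4 = 4.25
  mean(V) = (4 + 7 + 4 + 8) / 4 = 23/4 = 5.75
  mean(W) = (4 + 2 + 3 + 3) / 4 = 12/4 = 3

Step 2 — sample variances and covariances s[i,j] = (1/(n-1)) · Σ_k (x_{k,i} - mean_i) · (x_{k,j} - mean_j), with n-1 = 3:
  s[U,U] = ((-2.25)·(-2.25) + (-0.25)·(-0.25) + (1.75)·(1.75) + (0.75)·(0.75)) / 3 = 8.75/3 = 2.9167
  s[U,V] = ((-2.25)·(-1.75) + (-0.25)·(1.25) + (1.75)·(-1.75) + (0.75)·(2.25)) / 3 = 2.25/3 = 0.75
  s[U,W] = ((-2.25)·(1) + (-0.25)·(-1) + (1.75)·(0) + (0.75)·(0)) / 3 = -2/3 = -0.6667
  s[V,V] = ((-1.75)·(-1.75) + (1.25)·(1.25) + (-1.75)·(-1.75) + (2.25)·(2.25)) / 3 = 12.75/3 = 4.25
  s[V,W] = ((-1.75)·(1) + (1.25)·(-1) + (-1.75)·(0) + (2.25)·(0)) / 3 = -3/3 = -1
  s[W,W] = ((1)·(1) + (-1)·(-1) + (0)·(0) + (0)·(0)) / 3 = 2/3 = 0.6667
  Sample standard deviations s_i = √(s[i,i]):
  s(U) = √(2.9167) = 1.7078
  s(V) = √(4.25) = 2.0616
  s(W) = √(0.6667) = 0.8165

Step 3 — r_{ij} = s_{ij} / (s_i · s_j):
  r[U,U] = 1 (diagonal).
  r[U,V] = 0.75 / (1.7078 · 2.0616) = 0.75 / 3.5208 = 0.213
  r[U,W] = -0.6667 / (1.7078 · 0.8165) = -0.6667 / 1.3944 = -0.4781
  r[V,V] = 1 (diagonal).
  r[V,W] = -1 / (2.0616 · 0.8165) = -1 / 1.6833 = -0.5941
  r[W,W] = 1 (diagonal).

R is symmetric with unit diagonal. Assembling:

R = [[1, 0.213, -0.4781],
 [0.213, 1, -0.5941],
 [-0.4781, -0.5941, 1]]


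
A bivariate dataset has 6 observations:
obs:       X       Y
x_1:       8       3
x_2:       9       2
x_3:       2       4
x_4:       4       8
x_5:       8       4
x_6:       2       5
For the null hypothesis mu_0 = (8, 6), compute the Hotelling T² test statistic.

Step 1 — sample mean vector:
  mean(X) = (8 + 9 + 2 + 4 + 8 + 2) / 6 = 33/6 = 5.5
  mean(Y) = (3 + 2 + 4 + 8 + 4 + 5) / 6 = 26/6 = 4.3333
  x̄ = (5.5, 4.3333),  deviation x̄ - mu_0 = (5.5, 4.3333) - (8, 6) = (-2.5, -1.6667).

Step 2 — sample covariance matrix, S[i,j] = (1/(n-1)) · Σ_k (x_{k,i} - mean_i) · (x_{k,j} - mean_j), divisor n-1 = 5:
  S[X,X] = ((2.5)·(2.5) + (3.5)·(3.5) + (-3.5)·(-3.5) + (-1.5)·(-1.5) + (2.5)·(2.5) + (-3.5)·(-3.5)) / 5 = 51.5/5 = 10.3
  S[X,Y] = ((2.5)·(-1.3333) + (3.5)·(-2.3333) + (-3.5)·(-0.3333) + (-1.5)·(3.6667) + (2.5)·(-0.3333) + (-3.5)·(0.6667)) / 5 = -19/5 = -3.8
  S[Y,Y] = ((-1.3333)·(-1.3333) + (-2.3333)·(-2.3333) + (-0.3333)·(-0.3333) + (3.6667)·(3.6667) + (-0.3333)·(-0.3333) + (0.6667)·(0.6667)) / 5 = 21.3333/5 = 4.2667
  S = [[10.3, -3.8],
 [-3.8, 4.2667]].

Step 3 — invert S. det(S) = 10.3·4.2667 - (-3.8)² = 29.5067.
  S^{-1} = (1/det) · [[d, -b], [-b, a]] = [[0.1446, 0.1288],
 [0.1288, 0.3491]].

Step 4 — quadratic form (x̄ - mu_0)^T · S^{-1} · (x̄ - mu_0):
  S^{-1} · (x̄ - mu_0) = (-0.5761, -0.9038),
  (x̄ - mu_0)^T · [...] = (-2.5)·(-0.5761) + (-1.6667)·(-0.9038) = 2.9466.

Step 5 — scale by n: T² = 6 · 2.9466 = 17.6796.

T² ≈ 17.6796


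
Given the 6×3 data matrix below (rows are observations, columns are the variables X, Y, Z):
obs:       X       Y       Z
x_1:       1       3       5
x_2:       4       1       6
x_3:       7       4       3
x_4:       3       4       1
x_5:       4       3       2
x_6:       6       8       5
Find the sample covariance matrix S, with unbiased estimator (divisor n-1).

Step 1 — column means:
  mean(X) = (1 + 4 + 7 + 3 + 4 + 6) / 6 = 25/6 = 4.1667
  mean(Y) = (3 + 1 + 4 + 4 + 3 + 8) / 6 = 23/6 = 3.8333
  mean(Z) = (5 + 6 + 3 + 1 + 2 + 5) / 6 = 22/6 = 3.6667

Step 2 — sample covariance S[i,j] = (1/(n-1)) · Σ_k (x_{k,i} - mean_i) · (x_{k,j} - mean_j), with n-1 = 5.
  S[X,X] = ((-3.1667)·(-3.1667) + (-0.1667)·(-0.1667) + (2.8333)·(2.8333) + (-1.1667)·(-1.1667) + (-0.1667)·(-0.1667) + (1.8333)·(1.8333)) / 5 = 22.8333/5 = 4.5667
  S[X,Y] = ((-3.1667)·(-0.8333) + (-0.1667)·(-2.8333) + (2.8333)·(0.1667) + (-1.1667)·(0.1667) + (-0.1667)·(-0.8333) + (1.8333)·(4.1667)) / 5 = 11.1667/5 = 2.2333
  S[X,Z] = ((-3.1667)·(1.3333) + (-0.1667)·(2.3333) + (2.8333)·(-0.6667) + (-1.1667)·(-2.6667) + (-0.1667)·(-1.6667) + (1.8333)·(1.3333)) / 5 = -0.6667/5 = -0.1333
  S[Y,Y] = ((-0.8333)·(-0.8333) + (-2.8333)·(-2.8333) + (0.1667)·(0.1667) + (0.1667)·(0.1667) + (-0.8333)·(-0.8333) + (4.1667)·(4.1667)) / 5 = 26.8333/5 = 5.3667
  S[Y,Z] = ((-0.8333)·(1.3333) + (-2.8333)·(2.3333) + (0.1667)·(-0.6667) + (0.1667)·(-2.6667) + (-0.8333)·(-1.6667) + (4.1667)·(1.3333)) / 5 = -1.3333/5 = -0.2667
  S[Z,Z] = ((1.3333)·(1.3333) + (2.3333)·(2.3333) + (-0.6667)·(-0.6667) + (-2.6667)·(-2.6667) + (-1.6667)·(-1.6667) + (1.3333)·(1.3333)) / 5 = 19.3333/5 = 3.8667

S is symmetric (S[j,i] = S[i,j]). Assembling:

S = [[4.5667, 2.2333, -0.1333],
 [2.2333, 5.3667, -0.2667],
 [-0.1333, -0.2667, 3.8667]]


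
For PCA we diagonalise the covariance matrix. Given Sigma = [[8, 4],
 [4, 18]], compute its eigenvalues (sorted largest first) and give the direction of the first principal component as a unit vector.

Step 1 — characteristic polynomial of 2×2 Sigma:
  det(Sigma - λI) = λ² - trace · λ + det = 0.
  trace = 8 + 18 = 26, det = 8·18 - (4)² = 128.
Step 2 — discriminant:
  Δ = trace² - 4·det = 676 - 512 = 164.
Step 3 — eigenvalues:
  λ = (trace ± √Δ)/2 = (26 ± 12.8062)/2,
  λ_1 = 19.4031,  λ_2 = 6.5969.

Step 4 — unit eigenvector for λ_1: solve (Sigma - λ_1 I)v = 0. First row:
  (8 - 19.4031)·v_x + (4)·v_y = 0, i.e. (-11.4031)·v_x + (4)·v_y = 0,
  so v ∝ (b, λ_1 - a) = (4, 11.4031) = u.
  ||u|| = √((4)² + (11.4031)²) = √(146.0312) ≈ 12.0843,
  v_1 = u/||u|| ≈ (0.331, 0.9436) (||v_1|| = 1).

λ_1 = 19.4031,  λ_2 = 6.5969;  v_1 ≈ (0.331, 0.9436)


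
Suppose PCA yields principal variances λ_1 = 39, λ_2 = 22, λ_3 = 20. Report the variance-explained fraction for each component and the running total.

Step 1 — total variance = trace(Sigma) = Σ λ_i = 39 + 22 + 20 = 81.

Step 2 — fraction explained by component i = λ_i / Σ λ:
  PC1: 39/81 = 0.4815
  PC2: 22/81 = 0.2716
  PC3: 20/81 = 0.2469

Step 3 — cumulative fraction after k components = (λ_1 + ... + λ_k) / Σ λ:
  k = 1: 39/81 = 0.4815
  k = 2: (39 + 22)/81 = 61/81 = 0.7531
  k = 3: (39 + 22 + 20)/81 = 81/81 = 1

Summary (fraction, with percent):

explained: PC1 0.4815 (48.15%), PC2 0.2716 (27.16%), PC3 0.2469 (24.69%);  cumulative: 0.4815, 0.7531, 1


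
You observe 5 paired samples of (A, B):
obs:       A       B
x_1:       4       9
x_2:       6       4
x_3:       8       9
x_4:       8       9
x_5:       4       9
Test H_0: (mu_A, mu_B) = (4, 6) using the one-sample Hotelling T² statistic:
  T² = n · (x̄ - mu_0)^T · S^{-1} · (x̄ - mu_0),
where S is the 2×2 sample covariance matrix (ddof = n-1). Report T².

Step 1 — sample mean vector:
  mean(A) = (4 + 6 + 8 + 8 + 4) / 5 = 30/5 = 6
  mean(B) = (9 + 4 + 9 + 9 + 9) / 5 = 40/5 = 8
  x̄ = (6, 8),  deviation x̄ - mu_0 = (6, 8) - (4, 6) = (2, 2).

Step 2 — sample covariance matrix, S[i,j] = (1/(n-1)) · Σ_k (x_{k,i} - mean_i) · (x_{k,j} - mean_j), divisor n-1 = 4:
  S[A,A] = ((-2)·(-2) + (0)·(0) + (2)·(2) + (2)·(2) + (-2)·(-2)) / 4 = 16/4 = 4
  S[A,B] = ((-2)·(1) + (0)·(-4) + (2)·(1) + (2)·(1) + (-2)·(1)) / 4 = 0/4 = 0
  S[B,B] = ((1)·(1) + (-4)·(-4) + (1)·(1) + (1)·(1) + (1)·(1)) / 4 = 20/4 = 5
  S = [[4, 0],
 [0, 5]].

Step 3 — invert S. det(S) = 4·5 - (0)² = 20.
  S^{-1} = (1/det) · [[d, -b], [-b, a]] = [[0.25, 0],
 [0, 0.2]].

Step 4 — quadratic form (x̄ - mu_0)^T · S^{-1} · (x̄ - mu_0):
  S^{-1} · (x̄ - mu_0) = (0.5, 0.4),
  (x̄ - mu_0)^T · [...] = (2)·(0.5) + (2)·(0.4) = 1.8.

Step 5 — scale by n: T² = 5 · 1.8 = 9.

T² ≈ 9


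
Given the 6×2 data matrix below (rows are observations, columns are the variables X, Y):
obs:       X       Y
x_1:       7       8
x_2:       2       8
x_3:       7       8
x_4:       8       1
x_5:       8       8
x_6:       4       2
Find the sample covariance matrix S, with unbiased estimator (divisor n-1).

Step 1 — column means:
  mean(X) = (7 + 2 + 7 + 8 + 8 + 4) / 6 = 36/6 = 6
  mean(Y) = (8 + 8 + 8 + 1 + 8 + 2) / 6 = 35/6 = 5.8333

Step 2 — sample covariance S[i,j] = (1/(n-1)) · Σ_k (x_{k,i} - mean_i) · (x_{k,j} - mean_j), with n-1 = 5.
  S[X,X] = ((1)·(1) + (-4)·(-4) + (1)·(1) + (2)·(2) + (2)·(2) + (-2)·(-2)) / 5 = 30/5 = 6
  S[X,Y] = ((1)·(2.1667) + (-4)·(2.1667) + (1)·(2.1667) + (2)·(-4.8333) + (2)·(2.1667) + (-2)·(-3.8333)) / 5 = -2/5 = -0.4
  S[Y,Y] = ((2.1667)·(2.1667) + (2.1667)·(2.1667) + (2.1667)·(2.1667) + (-4.8333)·(-4.8333) + (2.1667)·(2.1667) + (-3.8333)·(-3.8333)) / 5 = 56.8333/5 = 11.3667

S is symmetric (S[j,i] = S[i,j]). Assembling:

S = [[6, -0.4],
 [-0.4, 11.3667]]


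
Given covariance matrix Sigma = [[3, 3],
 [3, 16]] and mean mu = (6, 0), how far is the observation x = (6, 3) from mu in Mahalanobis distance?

Step 1 — centre the observation: (x - mu) = (0, 3).

Step 2 — invert Sigma. det(Sigma) = 3·16 - (3)² = 39.
  Sigma^{-1} = (1/det) · [[d, -b], [-b, a]] = [[0.4103, -0.0769],
 [-0.0769, 0.0769]].

Step 3 — form the quadratic (x - mu)^T · Sigma^{-1} · (x - mu):
  Sigma^{-1} · (x - mu) = (-0.2308, 0.2308).
  (x - mu)^T · [Sigma^{-1} · (x - mu)] = (0)·(-0.2308) + (3)·(0.2308) = 0.6923.

Step 4 — take square root: d = √(0.6923) ≈ 0.8321.

d(x, mu) = √(0.6923) ≈ 0.8321


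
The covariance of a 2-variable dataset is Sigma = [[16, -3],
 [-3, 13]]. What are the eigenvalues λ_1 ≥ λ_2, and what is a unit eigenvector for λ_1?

Step 1 — characteristic polynomial of 2×2 Sigma:
  det(Sigma - λI) = λ² - trace · λ + det = 0.
  trace = 16 + 13 = 29, det = 16·13 - (-3)² = 199.
Step 2 — discriminant:
  Δ = trace² - 4·det = 841 - 796 = 45.
Step 3 — eigenvalues:
  λ = (trace ± √Δ)/2 = (29 ± 6.7082)/2,
  λ_1 = 17.8541,  λ_2 = 11.1459.

Step 4 — unit eigenvector for λ_1: solve (Sigma - λ_1 I)v = 0. First row:
  (16 - 17.8541)·v_x + (-3)·v_y = 0, i.e. (-1.8541)·v_x + (-3)·v_y = 0,
  so v ∝ (b, λ_1 - a) = (-3, 1.8541); multiply by -1 so the first entry is positive: u = (3, -1.8541).
  ||u|| = √((3)² + (-1.8541)²) = √(12.4377) ≈ 3.5267,
  v_1 = u/||u|| ≈ (0.8507, -0.5257) (||v_1|| = 1).

λ_1 = 17.8541,  λ_2 = 11.1459;  v_1 ≈ (0.8507, -0.5257)


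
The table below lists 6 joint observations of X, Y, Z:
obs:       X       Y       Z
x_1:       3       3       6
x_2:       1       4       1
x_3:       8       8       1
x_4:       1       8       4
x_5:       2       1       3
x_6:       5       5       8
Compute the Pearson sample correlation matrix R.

Step 1 — column means:
  mean(X) = (3 + 1 + 8 + 1 + 2 + 5) / 6 = 20/6 = 3.3333
  mean(Y) = (3 + 4 + 8 + 8 + 1 + 5) / 6 = 29/6 = 4.8333
  mean(Z) = (6 + 1 + 1 + 4 + 3 + 8) / 6 = 23/6 = 3.8333

Step 2 — sample variances and covariances s[i,j] = (1/(n-1)) · Σ_k (x_{k,i} - mean_i) · (x_{k,j} - mean_j), with n-1 = 5:
  s[X,X] = ((-0.3333)·(-0.3333) + (-2.3333)·(-2.3333) + (4.6667)·(4.6667) + (-2.3333)·(-2.3333) + (-1.3333)·(-1.3333) + (1.6667)·(1.6667)) / 5 = 37.3333/5 = 7.4667
  s[X,Y] = ((-0.3333)·(-1.8333) + (-2.3333)·(-0.8333) + (4.6667)·(3.1667) + (-2.3333)·(3.1667) + (-1.3333)·(-3.8333) + (1.6667)·(0.1667)) / 5 = 15.3333/5 = 3.0667
  s[X,Z] = ((-0.3333)·(2.1667) + (-2.3333)·(-2.8333) + (4.6667)·(-2.8333) + (-2.3333)·(0.1667) + (-1.3333)·(-0.8333) + (1.6667)·(4.1667)) / 5 = 0.3333/5 = 0.0667
  s[Y,Y] = ((-1.8333)·(-1.8333) + (-0.8333)·(-0.8333) + (3.1667)·(3.1667) + (3.1667)·(3.1667) + (-3.8333)·(-3.8333) + (0.1667)·(0.1667)) / 5 = 38.8333/5 = 7.7667
  s[Y,Z] = ((-1.8333)·(2.1667) + (-0.8333)·(-2.8333) + (3.1667)·(-2.8333) + (3.1667)·(0.1667) + (-3.8333)·(-0.8333) + (0.1667)·(4.1667)) / 5 = -6.1667/5 = -1.2333
  s[Z,Z] = ((2.1667)·(2.1667) + (-2.8333)·(-2.8333) + (-2.8333)·(-2.8333) + (0.1667)·(0.1667) + (-0.8333)·(-0.8333) + (4.1667)·(4.1667)) / 5 = 38.8333/5 = 7.7667
  Sample standard deviations s_i = √(s[i,i]):
  s(X) = √(7.4667) = 2.7325
  s(Y) = √(7.7667) = 2.7869
  s(Z) = √(7.7667) = 2.7869

Step 3 — r_{ij} = s_{ij} / (s_i · s_j):
  r[X,X] = 1 (diagonal).
  r[X,Y] = 3.0667 / (2.7325 · 2.7869) = 3.0667 / 7.6152 = 0.4027
  r[X,Z] = 0.0667 / (2.7325 · 2.7869) = 0.0667 / 7.6152 = 0.0088
  r[Y,Y] = 1 (diagonal).
  r[Y,Z] = -1.2333 / (2.7869 · 2.7869) = -1.2333 / 7.7667 = -0.1588
  r[Z,Z] = 1 (diagonal).

R is symmetric with unit diagonal. Assembling:

R = [[1, 0.4027, 0.0088],
 [0.4027, 1, -0.1588],
 [0.0088, -0.1588, 1]]


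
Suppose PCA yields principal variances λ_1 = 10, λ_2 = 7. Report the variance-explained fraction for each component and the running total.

Step 1 — total variance = trace(Sigma) = Σ λ_i = 10 + 7 = 17.

Step 2 — fraction explained by component i = λ_i / Σ λ:
  PC1: 10/17 = 0.5882
  PC2: 7/17 = 0.4118

Step 3 — cumulative fraction after k components = (λ_1 + ... + λ_k) / Σ λ:
  k = 1: 10/17 = 0.5882
  k = 2: (10 + 7)/17 = 17/17 = 1

Summary (fraction, with percent):

explained: PC1 0.5882 (58.82%), PC2 0.4118 (41.18%);  cumulative: 0.5882, 1


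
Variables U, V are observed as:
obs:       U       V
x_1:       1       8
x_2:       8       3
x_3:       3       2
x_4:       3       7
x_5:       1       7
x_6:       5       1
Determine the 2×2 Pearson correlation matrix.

Step 1 — column means:
  mean(U) = (1 + 8 + 3 + 3 + 1 + 5) / 6 = 21/6 = 3.5
  mean(V) = (8 + 3 + 2 + 7 + 7 + 1) / 6 = 28/6 = 4.6667

Step 2 — sample variances and covariances s[i,j] = (1/(n-1)) · Σ_k (x_{k,i} - mean_i) · (x_{k,j} - mean_j), with n-1 = 5:
  s[U,U] = ((-2.5)·(-2.5) + (4.5)·(4.5) + (-0.5)·(-0.5) + (-0.5)·(-0.5) + (-2.5)·(-2.5) + (1.5)·(1.5)) / 5 = 35.5/5 = 7.1
  s[U,V] = ((-2.5)·(3.3333) + (4.5)·(-1.6667) + (-0.5)·(-2.6667) + (-0.5)·(2.3333) + (-2.5)·(2.3333) + (1.5)·(-3.6667)) / 5 = -27/5 = -5.4
  s[V,V] = ((3.3333)·(3.3333) + (-1.6667)·(-1.6667) + (-2.6667)·(-2.6667) + (2.3333)·(2.3333) + (2.3333)·(2.3333) + (-3.6667)·(-3.6667)) / 5 = 45.3333/5 = 9.0667
  Sample standard deviations s_i = √(s[i,i]):
  s(U) = √(7.1) = 2.6646
  s(V) = √(9.0667) = 3.0111

Step 3 — r_{ij} = s_{ij} / (s_i · s_j):
  r[U,U] = 1 (diagonal).
  r[U,V] = -5.4 / (2.6646 · 3.0111) = -5.4 / 8.0233 = -0.673
  r[V,V] = 1 (diagonal).

R is symmetric with unit diagonal. Assembling:

R = [[1, -0.673],
 [-0.673, 1]]


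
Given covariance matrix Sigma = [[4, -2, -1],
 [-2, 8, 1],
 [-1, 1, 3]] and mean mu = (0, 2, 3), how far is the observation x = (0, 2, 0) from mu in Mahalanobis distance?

Step 1 — centre the observation: (x - mu) = (0, 0, -3).

Step 2 — invert Sigma (cofactor / det for 3×3, or solve directly):
  Sigma^{-1} = [[0.3026, 0.0658, 0.0789],
 [0.0658, 0.1447, -0.0263],
 [0.0789, -0.0263, 0.3684]].

Step 3 — form the quadratic (x - mu)^T · Sigma^{-1} · (x - mu):
  Sigma^{-1} · (x - mu) = (-0.2368, 0.0789, -1.1053).
  (x - mu)^T · [Sigma^{-1} · (x - mu)] = (0)·(-0.2368) + (0)·(0.0789) + (-3)·(-1.1053) = 3.3158.

Step 4 — take square root: d = √(3.3158) ≈ 1.8209.

d(x, mu) = √(3.3158) ≈ 1.8209


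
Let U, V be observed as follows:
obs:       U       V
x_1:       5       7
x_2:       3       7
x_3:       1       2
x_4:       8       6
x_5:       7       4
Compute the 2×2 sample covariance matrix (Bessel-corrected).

Step 1 — column means:
  mean(U) = (5 + 3 + 1 + 8 + 7) / 5 = 24/5 = 4.8
  mean(V) = (7 + 7 + 2 + 6 + 4) / 5 = 26/5 = 5.2

Step 2 — sample covariance S[i,j] = (1/(n-1)) · Σ_k (x_{k,i} - mean_i) · (x_{k,j} - mean_j), with n-1 = 4.
  S[U,U] = ((0.2)·(0.2) + (-1.8)·(-1.8) + (-3.8)·(-3.8) + (3.2)·(3.2) + (2.2)·(2.2)) / 4 = 32.8/4 = 8.2
  S[U,V] = ((0.2)·(1.8) + (-1.8)·(1.8) + (-3.8)·(-3.2) + (3.2)·(0.8) + (2.2)·(-1.2)) / 4 = 9.2/4 = 2.3
  S[V,V] = ((1.8)·(1.8) + (1.8)·(1.8) + (-3.2)·(-3.2) + (0.8)·(0.8) + (-1.2)·(-1.2)) / 4 = 18.8/4 = 4.7

S is symmetric (S[j,i] = S[i,j]). Assembling:

S = [[8.2, 2.3],
 [2.3, 4.7]]


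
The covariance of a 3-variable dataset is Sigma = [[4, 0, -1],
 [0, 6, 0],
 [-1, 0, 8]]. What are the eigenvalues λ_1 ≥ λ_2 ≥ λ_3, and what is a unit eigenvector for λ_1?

Step 1 — characteristic polynomial p(λ) = det(λI - Sigma) = λ³ - tr·λ² + c_1·λ - det, where tr = trace, c_1 = sum of the principal 2×2 minors, det = det(Sigma):
  tr = 4 + 6 + 8 = 18,
  c_1 = (4·6 - (0)²) + (4·8 - (-1)²) + (6·8 - (0)²) = 24 + 31 + 48 = 103,
  det = 4·(6·8 - (0)²) - (0)·((0)·8 - (0)·(-1)) + (-1)·((0)·(0) - 6·(-1)) = 4·(48) - (0)·(0) + (-1)·(6) = 186.
  So p(λ) = λ³ - 18λ² + 103λ - 186.
Step 2 — look for an integer root (rational root theorem: any rational root is an integer divisor of 186). Testing λ = 6:
  p(6) = 216 - 648 + 618 - 186 = 0  ✓
  Dividing out (λ - 6): p(λ) = (λ - 6)(λ² - 12λ + 31).
Step 3 — remaining eigenvalues from the quadratic λ² - 12λ + 31 = 0:
  Δ = 12² - 4·31 = 144 - 124 = 20,  λ = (12 ± √20)/2 = (12 ± 4.4721)/2 ≈ 8.2361 or 3.7639.
  Sorted: λ_1 = 8.2361,  λ_2 = 6,  λ_3 = 3.7639  (check: sum = 18 = tr ✓).

Step 4 — unit eigenvector for λ_1 ≈ 8.2361: v spans the null space of (Sigma - λ_1 I), whose rows are
  r_1 = (-4.2361, 0, -1),  r_2 = (0, -2.2361, 0),  r_3 = (-1, 0, -0.2361).
  v is orthogonal to every row, so take v ∝ r_1 × r_2 = ((0)·(0) - (-1)·(-2.2361), (-1)·(0) - (-4.2361)·(0), (-4.2361)·(-2.2361) - (0)·(0)) ≈ (-2.2361, 0, 9.4721).
  Rescale (multiply by -1 so the first nonzero entry is positive): u = (2.2361, 0, -9.4721).
  ||u|| = √((2.2361)² + (0)² + (-9.4721)²) = √(94.7214) ≈ 9.7325,  v_1 = u/||u|| ≈ (0.2298, 0, -0.9732) (||v_1|| = 1).

λ_1 = 8.2361,  λ_2 = 6,  λ_3 = 3.7639;  v_1 ≈ (0.2298, 0, -0.9732)


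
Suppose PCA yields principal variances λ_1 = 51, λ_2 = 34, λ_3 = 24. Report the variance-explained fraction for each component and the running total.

Step 1 — total variance = trace(Sigma) = Σ λ_i = 51 + 34 + 24 = 109.

Step 2 — fraction explained by component i = λ_i / Σ λ:
  PC1: 51/109 = 0.4679
  PC2: 34/109 = 0.3119
  PC3: 24/109 = 0.2202

Step 3 — cumulative fraction after k components = (λ_1 + ... + λ_k) / Σ λ:
  k = 1: 51/109 = 0.4679
  k = 2: (51 + 34)/109 = 85/109 = 0.7798
  k = 3: (51 + 34 + 24)/109 = 109/109 = 1

Summary (fraction, with percent):

explained: PC1 0.4679 (46.79%), PC2 0.3119 (31.19%), PC3 0.2202 (22.02%);  cumulative: 0.4679, 0.7798, 1


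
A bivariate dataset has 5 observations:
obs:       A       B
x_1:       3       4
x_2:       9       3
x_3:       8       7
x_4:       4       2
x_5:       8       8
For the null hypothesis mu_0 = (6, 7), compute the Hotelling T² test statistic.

Step 1 — sample mean vector:
  mean(A) = (3 + 9 + 8 + 4 + 8) / 5 = 32/5 = 6.4
  mean(B) = (4 + 3 + 7 + 2 + 8) / 5 = 24/5 = 4.8
  x̄ = (6.4, 4.8),  deviation x̄ - mu_0 = (6.4, 4.8) - (6, 7) = (0.4, -2.2).

Step 2 — sample covariance matrix, S[i,j] = (1/(n-1)) · Σ_k (x_{k,i} - mean_i) · (x_{k,j} - mean_j), divisor n-1 = 4:
  S[A,A] = ((-3.4)·(-3.4) + (2.6)·(2.6) + (1.6)·(1.6) + (-2.4)·(-2.4) + (1.6)·(1.6)) / 4 = 29.2/4 = 7.3
  S[A,B] = ((-3.4)·(-0.8) + (2.6)·(-1.8) + (1.6)·(2.2) + (-2.4)·(-2.8) + (1.6)·(3.2)) / 4 = 13.4/4 = 3.35
  S[B,B] = ((-0.8)·(-0.8) + (-1.8)·(-1.8) + (2.2)·(2.2) + (-2.8)·(-2.8) + (3.2)·(3.2)) / 4 = 26.8/4 = 6.7
  S = [[7.3, 3.35],
 [3.35, 6.7]].

Step 3 — invert S. det(S) = 7.3·6.7 - (3.35)² = 37.6875.
  S^{-1} = (1/det) · [[d, -b], [-b, a]] = [[0.1778, -0.0889],
 [-0.0889, 0.1937]].

Step 4 — quadratic form (x̄ - mu_0)^T · S^{-1} · (x̄ - mu_0):
  S^{-1} · (x̄ - mu_0) = (0.2667, -0.4617),
  (x̄ - mu_0)^T · [...] = (0.4)·(0.2667) + (-2.2)·(-0.4617) = 1.1224.

Step 5 — scale by n: T² = 5 · 1.1224 = 5.6119.

T² ≈ 5.6119


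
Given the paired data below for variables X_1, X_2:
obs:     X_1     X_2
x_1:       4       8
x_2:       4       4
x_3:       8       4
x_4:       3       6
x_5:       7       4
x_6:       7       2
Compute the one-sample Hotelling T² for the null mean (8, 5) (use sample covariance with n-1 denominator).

Step 1 — sample mean vector:
  mean(X_1) = (4 + 4 + 8 + 3 + 7 + 7) / 6 = 33/6 = 5.5
  mean(X_2) = (8 + 4 + 4 + 6 + 4 + 2) / 6 = 28/6 = 4.6667
  x̄ = (5.5, 4.6667),  deviation x̄ - mu_0 = (5.5, 4.6667) - (8, 5) = (-2.5, -0.3333).

Step 2 — sample covariance matrix, S[i,j] = (1/(n-1)) · Σ_k (x_{k,i} - mean_i) · (x_{k,j} - mean_j), divisor n-1 = 5:
  S[X_1,X_1] = ((-1.5)·(-1.5) + (-1.5)·(-1.5) + (2.5)·(2.5) + (-2.5)·(-2.5) + (1.5)·(1.5) + (1.5)·(1.5)) / 5 = 21.5/5 = 4.3
  S[X_1,X_2] = ((-1.5)·(3.3333) + (-1.5)·(-0.6667) + (2.5)·(-0.6667) + (-2.5)·(1.3333) + (1.5)·(-0.6667) + (1.5)·(-2.6667)) / 5 = -14/5 = -2.8
  S[X_2,X_2] = ((3.3333)·(3.3333) + (-0.6667)·(-0.6667) + (-0.6667)·(-0.6667) + (1.3333)·(1.3333) + (-0.6667)·(-0.6667) + (-2.6667)·(-2.6667)) / 5 = 21.3333/5 = 4.2667
  S = [[4.3, -2.8],
 [-2.8, 4.2667]].

Step 3 — invert S. det(S) = 4.3·4.2667 - (-2.8)² = 10.5067.
  S^{-1} = (1/det) · [[d, -b], [-b, a]] = [[0.4061, 0.2665],
 [0.2665, 0.4093]].

Step 4 — quadratic form (x̄ - mu_0)^T · S^{-1} · (x̄ - mu_0):
  S^{-1} · (x̄ - mu_0) = (-1.1041, -0.8027),
  (x̄ - mu_0)^T · [...] = (-2.5)·(-1.1041) + (-0.3333)·(-0.8027) = 3.0277.

Step 5 — scale by n: T² = 6 · 3.0277 = 18.1662.

T² ≈ 18.1662


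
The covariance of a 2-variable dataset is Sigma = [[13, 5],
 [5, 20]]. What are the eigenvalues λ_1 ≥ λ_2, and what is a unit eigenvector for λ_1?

Step 1 — characteristic polynomial of 2×2 Sigma:
  det(Sigma - λI) = λ² - trace · λ + det = 0.
  trace = 13 + 20 = 33, det = 13·20 - (5)² = 235.
Step 2 — discriminant:
  Δ = trace² - 4·det = 1089 - 940 = 149.
Step 3 — eigenvalues:
  λ = (trace ± √Δ)/2 = (33 ± 12.2066)/2,
  λ_1 = 22.6033,  λ_2 = 10.3967.

Step 4 — unit eigenvector for λ_1: solve (Sigma - λ_1 I)v = 0. First row:
  (13 - 22.6033)·v_x + (5)·v_y = 0, i.e. (-9.6033)·v_x + (5)·v_y = 0,
  so v ∝ (b, λ_1 - a) = (5, 9.6033) = u.
  ||u|| = √((5)² + (9.6033)²) = √(117.2229) ≈ 10.827,
  v_1 = u/||u|| ≈ (0.4618, 0.887) (||v_1|| = 1).

λ_1 = 22.6033,  λ_2 = 10.3967;  v_1 ≈ (0.4618, 0.887)


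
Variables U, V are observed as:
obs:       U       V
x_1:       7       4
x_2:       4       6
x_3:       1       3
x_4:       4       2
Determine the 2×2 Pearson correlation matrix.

Step 1 — column means:
  mean(U) = (7 + 4 + 1 + 4) / 4 = 16/4 = 4
  mean(V) = (4 + 6 + 3 + 2) / 4 = 15/4 = 3.75

Step 2 — sample variances and covariances s[i,j] = (1/(n-1)) · Σ_k (x_{k,i} - mean_i) · (x_{k,j} - mean_j), with n-1 = 3:
  s[U,U] = ((3)·(3) + (0)·(0) + (-3)·(-3) + (0)·(0)) / 3 = 18/3 = 6
  s[U,V] = ((3)·(0.25) + (0)·(2.25) + (-3)·(-0.75) + (0)·(-1.75)) / 3 = 3/3 = 1
  s[V,V] = ((0.25)·(0.25) + (2.25)·(2.25) + (-0.75)·(-0.75) + (-1.75)·(-1.75)) / 3 = 8.75/3 = 2.9167
  Sample standard deviations s_i = √(s[i,i]):
  s(U) = √(6) = 2.4495
  s(V) = √(2.9167) = 1.7078

Step 3 — r_{ij} = s_{ij} / (s_i · s_j):
  r[U,U] = 1 (diagonal).
  r[U,V] = 1 / (2.4495 · 1.7078) = 1 / 4.1833 = 0.239
  r[V,V] = 1 (diagonal).

R is symmetric with unit diagonal. Assembling:

R = [[1, 0.239],
 [0.239, 1]]


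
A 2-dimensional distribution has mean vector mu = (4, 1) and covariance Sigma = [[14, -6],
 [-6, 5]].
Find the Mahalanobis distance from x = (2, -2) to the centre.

Step 1 — centre the observation: (x - mu) = (-2, -3).

Step 2 — invert Sigma. det(Sigma) = 14·5 - (-6)² = 34.
  Sigma^{-1} = (1/det) · [[d, -b], [-b, a]] = [[0.1471, 0.1765],
 [0.1765, 0.4118]].

Step 3 — form the quadratic (x - mu)^T · Sigma^{-1} · (x - mu):
  Sigma^{-1} · (x - mu) = (-0.8235, -1.5882).
  (x - mu)^T · [Sigma^{-1} · (x - mu)] = (-2)·(-0.8235) + (-3)·(-1.5882) = 6.4118.

Step 4 — take square root: d = √(6.4118) ≈ 2.5321.

d(x, mu) = √(6.4118) ≈ 2.5321


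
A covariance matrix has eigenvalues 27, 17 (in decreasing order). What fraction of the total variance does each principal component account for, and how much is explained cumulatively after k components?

Step 1 — total variance = trace(Sigma) = Σ λ_i = 27 + 17 = 44.

Step 2 — fraction explained by component i = λ_i / Σ λ:
  PC1: 27/44 = 0.6136
  PC2: 17/44 = 0.3864

Step 3 — cumulative fraction after k components = (λ_1 + ... + λ_k) / Σ λ:
  k = 1: 27/44 = 0.6136
  k = 2: (27 + 17)/44 = 44/44 = 1

Summary (fraction, with percent):

explained: PC1 0.6136 (61.36%), PC2 0.3864 (38.64%);  cumulative: 0.6136, 1


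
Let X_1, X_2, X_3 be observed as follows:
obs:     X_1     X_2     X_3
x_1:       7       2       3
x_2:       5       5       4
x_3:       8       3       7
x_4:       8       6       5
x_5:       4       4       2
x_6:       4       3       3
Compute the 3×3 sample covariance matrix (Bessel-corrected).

Step 1 — column means:
  mean(X_1) = (7 + 5 + 8 + 8 + 4 + 4) / 6 = 36/6 = 6
  mean(X_2) = (2 + 5 + 3 + 6 + 4 + 3) / 6 = 23/6 = 3.8333
  mean(X_3) = (3 + 4 + 7 + 5 + 2 + 3) / 6 = 24/6 = 4

Step 2 — sample covariance S[i,j] = (1/(n-1)) · Σ_k (x_{k,i} - mean_i) · (x_{k,j} - mean_j), with n-1 = 5.
  S[X_1,X_1] = ((1)·(1) + (-1)·(-1) + (2)·(2) + (2)·(2) + (-2)·(-2) + (-2)·(-2)) / 5 = 18/5 = 3.6
  S[X_1,X_2] = ((1)·(-1.8333) + (-1)·(1.1667) + (2)·(-0.8333) + (2)·(2.1667) + (-2)·(0.1667) + (-2)·(-0.8333)) / 5 = 1/5 = 0.2
  S[X_1,X_3] = ((1)·(-1) + (-1)·(0) + (2)·(3) + (2)·(1) + (-2)·(-2) + (-2)·(-1)) / 5 = 13/5 = 2.6
  S[X_2,X_2] = ((-1.8333)·(-1.8333) + (1.1667)·(1.1667) + (-0.8333)·(-0.8333) + (2.1667)·(2.1667) + (0.1667)·(0.1667) + (-0.8333)·(-0.8333)) / 5 = 10.8333/5 = 2.1667
  S[X_2,X_3] = ((-1.8333)·(-1) + (1.1667)·(0) + (-0.8333)·(3) + (2.1667)·(1) + (0.1667)·(-2) + (-0.8333)·(-1)) / 5 = 2/5 = 0.4
  S[X_3,X_3] = ((-1)·(-1) + (0)·(0) + (3)·(3) + (1)·(1) + (-2)·(-2) + (-1)·(-1)) / 5 = 16/5 = 3.2

S is symmetric (S[j,i] = S[i,j]). Assembling:

S = [[3.6, 0.2, 2.6],
 [0.2, 2.1667, 0.4],
 [2.6, 0.4, 3.2]]


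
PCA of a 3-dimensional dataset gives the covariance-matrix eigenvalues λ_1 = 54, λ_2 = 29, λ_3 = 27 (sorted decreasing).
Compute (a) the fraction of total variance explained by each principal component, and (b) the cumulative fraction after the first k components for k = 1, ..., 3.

Step 1 — total variance = trace(Sigma) = Σ λ_i = 54 + 29 + 27 = 110.

Step 2 — fraction explained by component i = λ_i / Σ λ:
  PC1: 54/110 = 0.4909
  PC2: 29/110 = 0.2636
  PC3: 27/110 = 0.2455

Step 3 — cumulative fraction after k components = (λ_1 + ... + λ_k) / Σ λ:
  k = 1: 54/110 = 0.4909
  k = 2: (54 + 29)/110 = 83/110 = 0.7545
  k = 3: (54 + 29 + 27)/110 = 110/110 = 1

Summary (fraction, with percent):

explained: PC1 0.4909 (49.09%), PC2 0.2636 (26.36%), PC3 0.2455 (24.55%);  cumulative: 0.4909, 0.7545, 1


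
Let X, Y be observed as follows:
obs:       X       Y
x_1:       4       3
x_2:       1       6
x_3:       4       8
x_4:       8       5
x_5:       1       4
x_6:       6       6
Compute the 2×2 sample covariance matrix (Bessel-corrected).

Step 1 — column means:
  mean(X) = (4 + 1 + 4 + 8 + 1 + 6) / 6 = 24/6 = 4
  mean(Y) = (3 + 6 + 8 + 5 + 4 + 6) / 6 = 32/6 = 5.3333

Step 2 — sample covariance S[i,j] = (1/(n-1)) · Σ_k (x_{k,i} - mean_i) · (x_{k,j} - mean_j), with n-1 = 5.
  S[X,X] = ((0)·(0) + (-3)·(-3) + (0)·(0) + (4)·(4) + (-3)·(-3) + (2)·(2)) / 5 = 38/5 = 7.6
  S[X,Y] = ((0)·(-2.3333) + (-3)·(0.6667) + (0)·(2.6667) + (4)·(-0.3333) + (-3)·(-1.3333) + (2)·(0.6667)) / 5 = 2/5 = 0.4
  S[Y,Y] = ((-2.3333)·(-2.3333) + (0.6667)·(0.6667) + (2.6667)·(2.6667) + (-0.3333)·(-0.3333) + (-1.3333)·(-1.3333) + (0.6667)·(0.6667)) / 5 = 15.3333/5 = 3.0667

S is symmetric (S[j,i] = S[i,j]). Assembling:

S = [[7.6, 0.4],
 [0.4, 3.0667]]


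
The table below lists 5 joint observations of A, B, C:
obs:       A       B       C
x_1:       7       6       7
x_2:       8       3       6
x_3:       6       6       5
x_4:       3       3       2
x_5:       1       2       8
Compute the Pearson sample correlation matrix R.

Step 1 — column means:
  mean(A) = (7 + 8 + 6 + 3 + 1) / 5 = 25/5 = 5
  mean(B) = (6 + 3 + 6 + 3 + 2) / 5 = 20/5 = 4
  mean(C) = (7 + 6 + 5 + 2 + 8) / 5 = 28/5 = 5.6

Step 2 — sample variances and covariances s[i,j] = (1/(n-1)) · Σ_k (x_{k,i} - mean_i) · (x_{k,j} - mean_j), with n-1 = 4:
  s[A,A] = ((2)·(2) + (3)·(3) + (1)·(1) + (-2)·(-2) + (-4)·(-4)) / 4 = 34/4 = 8.5
  s[A,B] = ((2)·(2) + (3)·(-1) + (1)·(2) + (-2)·(-1) + (-4)·(-2)) / 4 = 13/4 = 3.25
  s[A,C] = ((2)·(1.4) + (3)·(0.4) + (1)·(-0.6) + (-2)·(-3.6) + (-4)·(2.4)) / 4 = 1/4 = 0.25
  s[B,B] = ((2)·(2) + (-1)·(-1) + (2)·(2) + (-1)·(-1) + (-2)·(-2)) / 4 = 14/4 = 3.5
  s[B,C] = ((2)·(1.4) + (-1)·(0.4) + (2)·(-0.6) + (-1)·(-3.6) + (-2)·(2.4)) / 4 = 0/4 = 0
  s[C,C] = ((1.4)·(1.4) + (0.4)·(0.4) + (-0.6)·(-0.6) + (-3.6)·(-3.6) + (2.4)·(2.4)) / 4 = 21.2/4 = 5.3
  Sample standard deviations s_i = √(s[i,i]):
  s(A) = √(8.5) = 2.9155
  s(B) = √(3.5) = 1.8708
  s(C) = √(5.3) = 2.3022

Step 3 — r_{ij} = s_{ij} / (s_i · s_j):
  r[A,A] = 1 (diagonal).
  r[A,B] = 3.25 / (2.9155 · 1.8708) = 3.25 / 5.4544 = 0.5959
  r[A,C] = 0.25 / (2.9155 · 2.3022) = 0.25 / 6.7119 = 0.0372
  r[B,B] = 1 (diagonal).
  r[B,C] = 0 / (1.8708 · 2.3022) = 0 / 4.307 = 0
  r[C,C] = 1 (diagonal).

R is symmetric with unit diagonal. Assembling:

R = [[1, 0.5959, 0.0372],
 [0.5959, 1, 0],
 [0.0372, 0, 1]]


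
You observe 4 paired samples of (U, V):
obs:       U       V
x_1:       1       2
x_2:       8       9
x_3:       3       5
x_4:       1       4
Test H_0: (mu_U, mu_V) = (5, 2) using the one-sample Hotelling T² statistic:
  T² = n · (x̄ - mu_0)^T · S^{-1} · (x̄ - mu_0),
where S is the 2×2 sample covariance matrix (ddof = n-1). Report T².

Step 1 — sample mean vector:
  mean(U) = (1 + 8 + 3 + 1) / 4 = 13/4 = 3.25
  mean(V) = (2 + 9 + 5 + 4) / 4 = 20/4 = 5
  x̄ = (3.25, 5),  deviation x̄ - mu_0 = (3.25, 5) - (5, 2) = (-1.75, 3).

Step 2 — sample covariance matrix, S[i,j] = (1/(n-1)) · Σ_k (x_{k,i} - mean_i) · (x_{k,j} - mean_j), divisor n-1 = 3:
  S[U,U] = ((-2.25)·(-2.25) + (4.75)·(4.75) + (-0.25)·(-0.25) + (-2.25)·(-2.25)) / 3 = 32.75/3 = 10.9167
  S[U,V] = ((-2.25)·(-3) + (4.75)·(4) + (-0.25)·(0) + (-2.25)·(-1)) / 3 = 28/3 = 9.3333
  S[V,V] = ((-3)·(-3) + (4)·(4) + (0)·(0) + (-1)·(-1)) / 3 = 26/3 = 8.6667
  S = [[10.9167, 9.3333],
 [9.3333, 8.6667]].

Step 3 — invert S. det(S) = 10.9167·8.6667 - (9.3333)² = 7.5.
  S^{-1} = (1/det) · [[d, -b], [-b, a]] = [[1.1556, -1.2444],
 [-1.2444, 1.4556]].

Step 4 — quadratic form (x̄ - mu_0)^T · S^{-1} · (x̄ - mu_0):
  S^{-1} · (x̄ - mu_0) = (-5.7556, 6.5444),
  (x̄ - mu_0)^T · [...] = (-1.75)·(-5.7556) + (3)·(6.5444) = 29.7056.

Step 5 — scale by n: T² = 4 · 29.7056 = 118.8222.

T² ≈ 118.8222


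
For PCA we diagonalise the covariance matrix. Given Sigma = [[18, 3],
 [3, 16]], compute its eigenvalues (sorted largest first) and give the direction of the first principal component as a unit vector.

Step 1 — characteristic polynomial of 2×2 Sigma:
  det(Sigma - λI) = λ² - trace · λ + det = 0.
  trace = 18 + 16 = 34, det = 18·16 - (3)² = 279.
Step 2 — discriminant:
  Δ = trace² - 4·det = 1156 - 1116 = 40.
Step 3 — eigenvalues:
  λ = (trace ± √Δ)/2 = (34 ± 6.3246)/2,
  λ_1 = 20.1623,  λ_2 = 13.8377.

Step 4 — unit eigenvector for λ_1: solve (Sigma - λ_1 I)v = 0. First row:
  (18 - 20.1623)·v_x + (3)·v_y = 0, i.e. (-2.1623)·v_x + (3)·v_y = 0,
  so v ∝ (b, λ_1 - a) = (3, 2.1623) = u.
  ||u|| = √((3)² + (2.1623)²) = √(13.6754) ≈ 3.698,
  v_1 = u/||u|| ≈ (0.8112, 0.5847) (||v_1|| = 1).

λ_1 = 20.1623,  λ_2 = 13.8377;  v_1 ≈ (0.8112, 0.5847)


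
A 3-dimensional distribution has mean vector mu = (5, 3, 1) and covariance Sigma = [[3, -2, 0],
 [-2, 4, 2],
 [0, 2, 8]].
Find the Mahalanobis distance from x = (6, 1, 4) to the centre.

Step 1 — centre the observation: (x - mu) = (1, -2, 3).

Step 2 — invert Sigma (cofactor / det for 3×3, or solve directly):
  Sigma^{-1} = [[0.5385, 0.3077, -0.0769],
 [0.3077, 0.4615, -0.1154],
 [-0.0769, -0.1154, 0.1538]].

Step 3 — form the quadratic (x - mu)^T · Sigma^{-1} · (x - mu):
  Sigma^{-1} · (x - mu) = (-0.3077, -0.9615, 0.6154).
  (x - mu)^T · [Sigma^{-1} · (x - mu)] = (1)·(-0.3077) + (-2)·(-0.9615) + (3)·(0.6154) = 3.4615.

Step 4 — take square root: d = √(3.4615) ≈ 1.8605.

d(x, mu) = √(3.4615) ≈ 1.8605


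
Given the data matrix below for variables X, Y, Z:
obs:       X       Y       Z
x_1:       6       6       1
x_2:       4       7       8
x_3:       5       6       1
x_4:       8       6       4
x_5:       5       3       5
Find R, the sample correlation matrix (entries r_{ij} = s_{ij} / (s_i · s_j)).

Step 1 — column means:
  mean(X) = (6 + 4 + 5 + 8 + 5) / 5 = 28/5 = 5.6
  mean(Y) = (6 + 7 + 6 + 6 + 3) / 5 = 28/5 = 5.6
  mean(Z) = (1 + 8 + 1 + 4 + 5) / 5 = 19/5 = 3.8

Step 2 — sample variances and covariances s[i,j] = (1/(n-1)) · Σ_k (x_{k,i} - mean_i) · (x_{k,j} - mean_j), with n-1 = 4:
  s[X,X] = ((0.4)·(0.4) + (-1.6)·(-1.6) + (-0.6)·(-0.6) + (2.4)·(2.4) + (-0.6)·(-0.6)) / 4 = 9.2/4 = 2.3
  s[X,Y] = ((0.4)·(0.4) + (-1.6)·(1.4) + (-0.6)·(0.4) + (2.4)·(0.4) + (-0.6)·(-2.6)) / 4 = 0.2/4 = 0.05
  s[X,Z] = ((0.4)·(-2.8) + (-1.6)·(4.2) + (-0.6)·(-2.8) + (2.4)·(0.2) + (-0.6)·(1.2)) / 4 = -6.4/4 = -1.6
  s[Y,Y] = ((0.4)·(0.4) + (1.4)·(1.4) + (0.4)·(0.4) + (0.4)·(0.4) + (-2.6)·(-2.6)) / 4 = 9.2/4 = 2.3
  s[Y,Z] = ((0.4)·(-2.8) + (1.4)·(4.2) + (0.4)·(-2.8) + (0.4)·(0.2) + (-2.6)·(1.2)) / 4 = 0.6/4 = 0.15
  s[Z,Z] = ((-2.8)·(-2.8) + (4.2)·(4.2) + (-2.8)·(-2.8) + (0.2)·(0.2) + (1.2)·(1.2)) / 4 = 34.8/4 = 8.7
  Sample standard deviations s_i = √(s[i,i]):
  s(X) = √(2.3) = 1.5166
  s(Y) = √(2.3) = 1.5166
  s(Z) = √(8.7) = 2.9496

Step 3 — r_{ij} = s_{ij} / (s_i · s_j):
  r[X,X] = 1 (diagonal).
  r[X,Y] = 0.05 / (1.5166 · 1.5166) = 0.05 / 2.3 = 0.0217
  r[X,Z] = -1.6 / (1.5166 · 2.9496) = -1.6 / 4.4733 = -0.3577
  r[Y,Y] = 1 (diagonal).
  r[Y,Z] = 0.15 / (1.5166 · 2.9496) = 0.15 / 4.4733 = 0.0335
  r[Z,Z] = 1 (diagonal).

R is symmetric with unit diagonal. Assembling:

R = [[1, 0.0217, -0.3577],
 [0.0217, 1, 0.0335],
 [-0.3577, 0.0335, 1]]


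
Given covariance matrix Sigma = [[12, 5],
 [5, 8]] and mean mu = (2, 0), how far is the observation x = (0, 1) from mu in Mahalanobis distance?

Step 1 — centre the observation: (x - mu) = (-2, 1).

Step 2 — invert Sigma. det(Sigma) = 12·8 - (5)² = 71.
  Sigma^{-1} = (1/det) · [[d, -b], [-b, a]] = [[0.1127, -0.0704],
 [-0.0704, 0.169]].

Step 3 — form the quadratic (x - mu)^T · Sigma^{-1} · (x - mu):
  Sigma^{-1} · (x - mu) = (-0.2958, 0.3099).
  (x - mu)^T · [Sigma^{-1} · (x - mu)] = (-2)·(-0.2958) + (1)·(0.3099) = 0.9014.

Step 4 — take square root: d = √(0.9014) ≈ 0.9494.

d(x, mu) = √(0.9014) ≈ 0.9494


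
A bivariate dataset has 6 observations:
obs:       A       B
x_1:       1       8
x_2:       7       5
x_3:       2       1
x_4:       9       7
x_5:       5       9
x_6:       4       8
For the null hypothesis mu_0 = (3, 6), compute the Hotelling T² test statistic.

Step 1 — sample mean vector:
  mean(A) = (1 + 7 + 2 + 9 + 5 + 4) / 6 = 28/6 = 4.6667
  mean(B) = (8 + 5 + 1 + 7 + 9 + 8) / 6 = 38/6 = 6.3333
  x̄ = (4.6667, 6.3333),  deviation x̄ - mu_0 = (4.6667, 6.3333) - (3, 6) = (1.6667, 0.3333).

Step 2 — sample covariance matrix, S[i,j] = (1/(n-1)) · Σ_k (x_{k,i} - mean_i) · (x_{k,j} - mean_j), divisor n-1 = 5:
  S[A,A] = ((-3.6667)·(-3.6667) + (2.3333)·(2.3333) + (-2.6667)·(-2.6667) + (4.3333)·(4.3333) + (0.3333)·(0.3333) + (-0.6667)·(-0.6667)) / 5 = 45.3333/5 = 9.0667
  S[A,B] = ((-3.6667)·(1.6667) + (2.3333)·(-1.3333) + (-2.6667)·(-5.3333) + (4.3333)·(0.6667) + (0.3333)·(2.6667) + (-0.6667)·(1.6667)) / 5 = 7.6667/5 = 1.5333
  S[B,B] = ((1.6667)·(1.6667) + (-1.3333)·(-1.3333) + (-5.3333)·(-5.3333) + (0.6667)·(0.6667) + (2.6667)·(2.6667) + (1.6667)·(1.6667)) / 5 = 43.3333/5 = 8.6667
  S = [[9.0667, 1.5333],
 [1.5333, 8.6667]].

Step 3 — invert S. det(S) = 9.0667·8.6667 - (1.5333)² = 76.2267.
  S^{-1} = (1/det) · [[d, -b], [-b, a]] = [[0.1137, -0.0201],
 [-0.0201, 0.1189]].

Step 4 — quadratic form (x̄ - mu_0)^T · S^{-1} · (x̄ - mu_0):
  S^{-1} · (x̄ - mu_0) = (0.1828, 0.0061),
  (x̄ - mu_0)^T · [...] = (1.6667)·(0.1828) + (0.3333)·(0.0061) = 0.3067.

Step 5 — scale by n: T² = 6 · 0.3067 = 1.8401.

T² ≈ 1.8401


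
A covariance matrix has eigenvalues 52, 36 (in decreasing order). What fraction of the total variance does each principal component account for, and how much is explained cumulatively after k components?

Step 1 — total variance = trace(Sigma) = Σ λ_i = 52 + 36 = 88.

Step 2 — fraction explained by component i = λ_i / Σ λ:
  PC1: 52/88 = 0.5909
  PC2: 36/88 = 0.4091

Step 3 — cumulative fraction after k components = (λ_1 + ... + λ_k) / Σ λ:
  k = 1: 52/88 = 0.5909
  k = 2: (52 + 36)/88 = 88/88 = 1

Summary (fraction, with percent):

explained: PC1 0.5909 (59.09%), PC2 0.4091 (40.91%);  cumulative: 0.5909, 1
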